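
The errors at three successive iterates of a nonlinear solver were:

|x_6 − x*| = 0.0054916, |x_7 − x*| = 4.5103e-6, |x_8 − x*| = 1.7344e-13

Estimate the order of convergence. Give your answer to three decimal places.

2.403

p ≈ ln(|x_8 − x*|/|x_7 − x*|) / ln(|x_7 − x*|/|x_6 − x*|)
  = ln(1.7344e-13/4.5103e-6) / ln(4.5103e-6/0.0054916)
  = ln(3.84542e-08) / ln(0.000821309)
  = -17.073798 / -7.104611 ≈ 2.403200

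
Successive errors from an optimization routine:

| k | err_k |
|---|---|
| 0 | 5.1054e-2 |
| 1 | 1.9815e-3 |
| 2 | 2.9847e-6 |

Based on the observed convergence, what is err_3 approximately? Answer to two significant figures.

First estimate the order: p ≈ ln(err_2/err_1) / ln(err_1/err_0) = ln(2.9847e-6/1.9815e-3)/ln(1.9815e-3/5.1054e-2) = ln(0.00150628)/ln(0.0388118) ≈ 2.0000.
Then err_3 ≈ err_2·(err_2/err_1)^p = 2.9847e-6·(0.00150628)^2.0000 = 2.9847e-6·2.26888e-06 ≈ 6.772e-12.

6.8e-12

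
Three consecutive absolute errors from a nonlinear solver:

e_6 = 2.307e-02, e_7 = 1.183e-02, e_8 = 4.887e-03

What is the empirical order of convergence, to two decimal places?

1.32

p ≈ ln(e_8/e_7) / ln(e_7/e_6)
  = ln(4.887e-03/1.183e-02) / ln(1.183e-02/2.307e-02)
  = ln(0.413102) / ln(0.512787)
  = -0.88406 / -0.66789 ≈ 1.32366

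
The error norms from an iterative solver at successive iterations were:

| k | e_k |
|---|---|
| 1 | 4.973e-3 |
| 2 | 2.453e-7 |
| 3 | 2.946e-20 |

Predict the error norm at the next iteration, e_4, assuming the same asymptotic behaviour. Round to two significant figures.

5.1e-59

First estimate the order: p ≈ ln(e_3/e_2) / ln(e_2/e_1) = ln(2.946e-20/2.453e-7)/ln(2.453e-7/4.973e-3) = ln(1.20098e-13)/ln(4.93264e-05) ≈ 2.9999.
Then e_4 ≈ e_3·(e_3/e_2)^p = 2.946e-20·(1.20098e-13)^2.9999 = 2.946e-20·1.7374e-39 ≈ 5.118e-59.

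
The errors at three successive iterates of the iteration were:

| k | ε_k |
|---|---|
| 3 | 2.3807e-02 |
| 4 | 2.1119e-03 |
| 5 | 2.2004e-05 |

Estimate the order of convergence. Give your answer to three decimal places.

1.884

p ≈ ln(ε_5/ε_4) / ln(ε_4/ε_3)
  = ln(2.2004e-05/2.1119e-03) / ln(2.1119e-03/2.3807e-02)
  = ln(0.0104191) / ln(0.0887092)
  = -4.564115 / -2.422392 ≈ 1.884136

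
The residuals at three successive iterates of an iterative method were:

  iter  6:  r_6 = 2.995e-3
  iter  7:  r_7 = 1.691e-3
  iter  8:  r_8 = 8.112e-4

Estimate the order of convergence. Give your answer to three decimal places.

p ≈ ln(r_8/r_7) / ln(r_7/r_6)
  = ln(8.112e-4/1.691e-3) / ln(1.691e-3/2.995e-3)
  = ln(0.479716) / ln(0.564608)
  = -0.734561 / -0.571624 ≈ 1.285042

1.285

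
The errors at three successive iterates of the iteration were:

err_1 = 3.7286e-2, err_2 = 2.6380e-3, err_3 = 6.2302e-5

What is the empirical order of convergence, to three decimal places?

p ≈ ln(err_3/err_2) / ln(err_2/err_1)
  = ln(6.2302e-5/2.6380e-3) / ln(2.6380e-3/3.7286e-2)
  = ln(0.0236171) / ln(0.0707504)
  = -3.745784 / -2.648597 ≈ 1.414252

1.414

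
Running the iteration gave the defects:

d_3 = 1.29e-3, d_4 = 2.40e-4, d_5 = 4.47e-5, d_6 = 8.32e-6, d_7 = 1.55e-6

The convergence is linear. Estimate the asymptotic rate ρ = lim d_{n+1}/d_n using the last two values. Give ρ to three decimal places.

0.186

ρ ≈ d_7/d_6 = 1.55e-6/8.32e-6 = 0.18630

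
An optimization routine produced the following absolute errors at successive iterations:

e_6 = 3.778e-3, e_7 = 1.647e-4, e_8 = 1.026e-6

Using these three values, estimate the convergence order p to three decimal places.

1.621

p ≈ ln(e_8/e_7) / ln(e_7/e_6)
  = ln(1.026e-6/1.647e-4) / ln(1.647e-4/3.778e-3)
  = ln(0.00622951) / ln(0.0435945)
  = -5.078458 / -3.132824 ≈ 1.621048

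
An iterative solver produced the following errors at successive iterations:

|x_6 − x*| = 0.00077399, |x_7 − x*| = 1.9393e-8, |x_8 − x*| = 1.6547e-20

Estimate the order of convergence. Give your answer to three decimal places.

p ≈ ln(|x_8 − x*|/|x_7 − x*|) / ln(|x_7 − x*|/|x_6 − x*|)
  = ln(1.6547e-20/1.9393e-8) / ln(1.9393e-8/0.00077399)
  = ln(8.53246e-13) / ln(2.50559e-05)
  = -27.789728 / -10.594401 ≈ 2.623058

2.623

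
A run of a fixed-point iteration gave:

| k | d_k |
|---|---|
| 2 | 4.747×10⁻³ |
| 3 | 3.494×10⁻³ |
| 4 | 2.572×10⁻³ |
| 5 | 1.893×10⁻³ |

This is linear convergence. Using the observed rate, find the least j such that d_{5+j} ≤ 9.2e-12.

63

Rate ρ ≈ d_5/d_4 = 1.893×10⁻³/2.572×10⁻³ = 0.7360.
After j more steps, d_{5+j} ≈ 1.893×10⁻³·ρ^j; need ρ^j ≤ 9.2e-12/1.893×10⁻³ = 4.86001e-09.
j ≥ ln(4.86001e-09)/ln(0.7360) = -19.1422/-0.30653 = 62.448.
So 63 more iterations are needed.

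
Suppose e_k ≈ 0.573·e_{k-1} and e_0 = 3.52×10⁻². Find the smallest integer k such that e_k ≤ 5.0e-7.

After k steps, e_k ≈ 3.52×10⁻²·0.573^k.
Need 0.573^k ≤ 5.0e-7/3.52×10⁻² = 1.42045e-05.
k ≥ ln(1.42045e-05)/ln(0.573) = -11.1620/-0.55687 = 20.044.
Smallest integer k = 21.

21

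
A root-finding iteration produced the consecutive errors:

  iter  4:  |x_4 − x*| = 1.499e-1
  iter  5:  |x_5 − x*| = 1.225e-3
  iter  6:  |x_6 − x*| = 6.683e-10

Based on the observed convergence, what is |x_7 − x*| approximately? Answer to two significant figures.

1.1e-28

First estimate the order: p ≈ ln(|x_6 − x*|/|x_5 − x*|) / ln(|x_5 − x*|/|x_4 − x*|) = ln(6.683e-10/1.225e-3)/ln(1.225e-3/1.499e-1) = ln(5.45551e-07)/ln(0.00817211) ≈ 3.0001.
Then |x_7 − x*| ≈ |x_6 − x*|·(|x_6 − x*|/|x_5 − x*|)^p = 6.683e-10·(5.45551e-07)^3.0001 = 6.683e-10·1.62136e-19 ≈ 1.084e-28.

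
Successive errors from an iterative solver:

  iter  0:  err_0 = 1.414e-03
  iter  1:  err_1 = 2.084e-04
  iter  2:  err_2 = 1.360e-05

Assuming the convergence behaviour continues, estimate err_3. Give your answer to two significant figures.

2.8e-7

First estimate the order: p ≈ ln(err_2/err_1) / ln(err_1/err_0) = ln(1.360e-05/2.084e-04)/ln(2.084e-04/1.414e-03) = ln(0.0652591)/ln(0.147383) ≈ 1.4255.
Then err_3 ≈ err_2·(err_2/err_1)^p = 1.360e-05·(0.0652591)^1.4255 = 1.360e-05·0.0204301 ≈ 2.778e-07.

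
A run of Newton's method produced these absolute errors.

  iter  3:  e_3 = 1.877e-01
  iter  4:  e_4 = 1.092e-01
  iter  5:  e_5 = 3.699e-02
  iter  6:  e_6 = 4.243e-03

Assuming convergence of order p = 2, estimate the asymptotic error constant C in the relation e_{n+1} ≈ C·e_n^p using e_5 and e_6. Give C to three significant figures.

C ≈ e_6 / e_5^2
  = 4.243e-03 / (3.699e-02)^2
  = 4.243e-03 / 0.00136826 ≈ 3.101

3.10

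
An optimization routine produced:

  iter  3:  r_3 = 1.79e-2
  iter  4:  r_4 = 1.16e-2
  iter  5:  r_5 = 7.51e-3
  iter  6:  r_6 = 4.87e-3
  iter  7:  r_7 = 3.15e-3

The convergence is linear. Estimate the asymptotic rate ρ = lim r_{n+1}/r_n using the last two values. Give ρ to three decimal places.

ρ ≈ r_7/r_6 = 3.15e-3/4.87e-3 = 0.64682

0.647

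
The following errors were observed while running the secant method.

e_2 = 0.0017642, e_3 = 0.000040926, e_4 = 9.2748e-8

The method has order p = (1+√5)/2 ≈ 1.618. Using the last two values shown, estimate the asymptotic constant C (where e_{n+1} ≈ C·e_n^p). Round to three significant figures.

1.17

C ≈ e_4 / e_3^1.618
  = 9.2748e-8 / (0.000040926)^1.618
  = 9.2748e-8 / 7.94721e-08 ≈ 1.1671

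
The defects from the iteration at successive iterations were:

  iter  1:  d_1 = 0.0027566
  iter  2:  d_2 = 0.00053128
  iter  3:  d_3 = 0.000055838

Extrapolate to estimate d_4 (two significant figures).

2.6e-6

First estimate the order: p ≈ ln(d_3/d_2) / ln(d_2/d_1) = ln(0.000055838/0.00053128)/ln(0.00053128/0.0027566) = ln(0.105101)/ln(0.19273) ≈ 1.3683.
Then d_4 ≈ d_3·(d_3/d_2)^p = 0.000055838·(0.105101)^1.3683 = 0.000055838·0.0458421 ≈ 2.56e-06.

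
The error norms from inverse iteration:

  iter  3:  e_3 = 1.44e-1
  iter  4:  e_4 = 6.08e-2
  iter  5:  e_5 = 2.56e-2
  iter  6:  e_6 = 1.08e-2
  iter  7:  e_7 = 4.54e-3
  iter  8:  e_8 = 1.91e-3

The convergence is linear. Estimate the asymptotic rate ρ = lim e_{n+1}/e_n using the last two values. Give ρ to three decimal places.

0.421

ρ ≈ e_8/e_7 = 1.91e-3/4.54e-3 = 0.42070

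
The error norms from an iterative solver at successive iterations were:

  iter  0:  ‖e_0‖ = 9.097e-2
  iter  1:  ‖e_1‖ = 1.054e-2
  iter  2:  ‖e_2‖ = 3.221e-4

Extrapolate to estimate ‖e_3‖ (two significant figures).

First estimate the order: p ≈ ln(‖e_2‖/‖e_1‖) / ln(‖e_1‖/‖e_0‖) = ln(3.221e-4/1.054e-2)/ln(1.054e-2/9.097e-2) = ln(0.0305598)/ln(0.115862) ≈ 1.6183.
Then ‖e_3‖ ≈ ‖e_2‖·(‖e_2‖/‖e_1‖)^p = 3.221e-4·(0.0305598)^1.6183 = 3.221e-4·0.00353606 ≈ 1.139e-06.

1.1e-6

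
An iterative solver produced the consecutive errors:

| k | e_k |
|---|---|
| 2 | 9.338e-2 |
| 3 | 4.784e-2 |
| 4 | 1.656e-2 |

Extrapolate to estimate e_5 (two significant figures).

First estimate the order: p ≈ ln(e_4/e_3) / ln(e_3/e_2) = ln(1.656e-2/4.784e-2)/ln(4.784e-2/9.338e-2) = ln(0.346154)/ln(0.512315) ≈ 1.5862.
Then e_5 ≈ e_4·(e_4/e_3)^p = 1.656e-2·(0.346154)^1.5862 = 1.656e-2·0.185861 ≈ 0.003078.

3.1e-3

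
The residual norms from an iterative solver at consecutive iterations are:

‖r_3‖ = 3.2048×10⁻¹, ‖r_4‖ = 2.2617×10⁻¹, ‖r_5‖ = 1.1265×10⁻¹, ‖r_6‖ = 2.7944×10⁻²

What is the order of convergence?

2

Consecutive ratios: ‖r_6‖/‖r_5‖ = 2.7944×10⁻²/1.1265×10⁻¹ = 0.24806, ‖r_5‖/‖r_4‖ = 1.1265×10⁻¹/2.2617×10⁻¹ = 0.498077.
p ≈ ln(0.24806)/ln(0.498077) = -1.3941/-0.6970 ≈ 2.00.
So the convergence is quadratic (order 2).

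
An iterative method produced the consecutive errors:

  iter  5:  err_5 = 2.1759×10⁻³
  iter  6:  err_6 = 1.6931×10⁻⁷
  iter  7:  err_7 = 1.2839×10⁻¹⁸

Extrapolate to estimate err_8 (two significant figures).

1.0e-48

First estimate the order: p ≈ ln(err_7/err_6) / ln(err_6/err_5) = ln(1.2839×10⁻¹⁸/1.6931×10⁻⁷)/ln(1.6931×10⁻⁷/2.1759×10⁻³) = ln(7.58313e-12)/ln(7.78115e-05) ≈ 2.7063.
Then err_8 ≈ err_7·(err_7/err_6)^p = 1.2839×10⁻¹⁸·(7.58313e-12)^2.7063 = 1.2839×10⁻¹⁸·8.04515e-31 ≈ 1.033e-48.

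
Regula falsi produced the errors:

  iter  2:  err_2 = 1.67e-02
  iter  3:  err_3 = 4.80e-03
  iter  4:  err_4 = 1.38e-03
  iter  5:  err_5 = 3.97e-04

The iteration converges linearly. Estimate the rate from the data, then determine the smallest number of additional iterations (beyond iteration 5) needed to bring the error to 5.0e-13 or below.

17

Rate ρ ≈ err_5/err_4 = 3.97e-04/1.38e-03 = 0.2877.
After j more steps, err_{5+j} ≈ 3.97e-04·ρ^j; need ρ^j ≤ 5.0e-13/3.97e-04 = 1.25945e-09.
j ≥ ln(1.25945e-09)/ln(0.2877) = -20.4926/-1.24584 = 16.449.
So 17 more iterations are needed.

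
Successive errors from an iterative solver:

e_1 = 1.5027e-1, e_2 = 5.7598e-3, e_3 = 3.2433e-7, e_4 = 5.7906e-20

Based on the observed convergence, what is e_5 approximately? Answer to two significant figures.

3.3e-58

First estimate the order: p ≈ ln(e_4/e_3) / ln(e_3/e_2) = ln(5.7906e-20/3.2433e-7)/ln(3.2433e-7/5.7598e-3) = ln(1.7854e-13)/ln(5.63092e-05) ≈ 3.0000.
Then e_5 ≈ e_4·(e_4/e_3)^p = 5.7906e-20·(1.7854e-13)^3.0000 = 5.7906e-20·5.69124e-39 ≈ 3.296e-58.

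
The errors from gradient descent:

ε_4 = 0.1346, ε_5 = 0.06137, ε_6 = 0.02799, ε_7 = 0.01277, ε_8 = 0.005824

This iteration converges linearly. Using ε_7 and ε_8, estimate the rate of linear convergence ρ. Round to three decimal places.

ρ ≈ ε_8/ε_7 = 0.005824/0.01277 = 0.45607

0.456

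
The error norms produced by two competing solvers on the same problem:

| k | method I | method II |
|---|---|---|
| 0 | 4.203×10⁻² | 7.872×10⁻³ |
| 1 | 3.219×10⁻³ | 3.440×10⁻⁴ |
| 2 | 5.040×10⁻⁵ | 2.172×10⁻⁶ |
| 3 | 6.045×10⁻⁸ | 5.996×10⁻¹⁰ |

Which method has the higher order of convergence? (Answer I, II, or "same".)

Method I: p ≈ ln(6.045×10⁻⁸/5.040×10⁻⁵)/ln(5.040×10⁻⁵/3.219×10⁻³) ≈ 1.62.
Method II: p ≈ ln(5.996×10⁻¹⁰/2.172×10⁻⁶)/ln(2.172×10⁻⁶/3.440×10⁻⁴) ≈ 1.62.
Both orders ≈ 1.6 — effectively the same.

same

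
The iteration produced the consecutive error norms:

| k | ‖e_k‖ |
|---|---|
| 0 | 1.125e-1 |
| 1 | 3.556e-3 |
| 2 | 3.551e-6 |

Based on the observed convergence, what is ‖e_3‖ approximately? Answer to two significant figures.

3.5e-12

First estimate the order: p ≈ ln(‖e_2‖/‖e_1‖) / ln(‖e_1‖/‖e_0‖) = ln(3.551e-6/3.556e-3)/ln(3.556e-3/1.125e-1) = ln(0.000998594)/ln(0.0316089) ≈ 2.0002.
Then ‖e_3‖ ≈ ‖e_2‖·(‖e_2‖/‖e_1‖)^p = 3.551e-6·(0.000998594)^2.0002 = 3.551e-6·9.95813e-07 ≈ 3.536e-12.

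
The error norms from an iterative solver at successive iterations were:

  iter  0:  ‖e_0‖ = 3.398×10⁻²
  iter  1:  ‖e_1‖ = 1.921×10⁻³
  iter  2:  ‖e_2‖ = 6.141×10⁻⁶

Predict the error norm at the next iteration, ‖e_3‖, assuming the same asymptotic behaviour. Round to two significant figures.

6.3e-11

First estimate the order: p ≈ ln(‖e_2‖/‖e_1‖) / ln(‖e_1‖/‖e_0‖) = ln(6.141×10⁻⁶/1.921×10⁻³)/ln(1.921×10⁻³/3.398×10⁻²) = ln(0.00319677)/ln(0.0565333) ≈ 1.9999.
Then ‖e_3‖ ≈ ‖e_2‖·(‖e_2‖/‖e_1‖)^p = 6.141×10⁻⁶·(0.00319677)^1.9999 = 6.141×10⁻⁶·1.02252e-05 ≈ 6.279e-11.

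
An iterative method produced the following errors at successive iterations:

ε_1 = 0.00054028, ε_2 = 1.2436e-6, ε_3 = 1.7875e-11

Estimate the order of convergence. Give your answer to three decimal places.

p ≈ ln(ε_3/ε_2) / ln(ε_2/ε_1)
  = ln(1.7875e-11/1.2436e-6) / ln(1.2436e-6/0.00054028)
  = ln(1.43736e-05) / ln(0.00230177)
  = -11.150117 / -6.074077 ≈ 1.835689

1.836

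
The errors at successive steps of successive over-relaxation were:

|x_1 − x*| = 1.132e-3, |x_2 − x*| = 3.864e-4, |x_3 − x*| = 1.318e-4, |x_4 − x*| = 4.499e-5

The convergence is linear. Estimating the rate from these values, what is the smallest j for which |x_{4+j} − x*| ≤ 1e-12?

17

Rate ρ ≈ |x_4 − x*|/|x_3 − x*| = 4.499e-5/1.318e-4 = 0.3414.
After j more steps, |x_{4+j} − x*| ≈ 4.499e-5·ρ^j; need ρ^j ≤ 1e-12/4.499e-5 = 2.22272e-08.
j ≥ ln(2.22272e-08)/ln(0.3414) = -17.6219/-1.07470 = 16.397.
So 17 more iterations are needed.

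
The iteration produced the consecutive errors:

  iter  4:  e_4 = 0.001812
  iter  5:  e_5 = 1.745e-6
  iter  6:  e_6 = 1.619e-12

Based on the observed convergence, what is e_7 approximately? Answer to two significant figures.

1.4e-24

First estimate the order: p ≈ ln(e_6/e_5) / ln(e_5/e_4) = ln(1.619e-12/1.745e-6)/ln(1.745e-6/0.001812) = ln(9.27794e-07)/ln(0.000963024) ≈ 1.9999.
Then e_7 ≈ e_6·(e_6/e_5)^p = 1.619e-12·(9.27794e-07)^1.9999 = 1.619e-12·8.61998e-13 ≈ 1.396e-24.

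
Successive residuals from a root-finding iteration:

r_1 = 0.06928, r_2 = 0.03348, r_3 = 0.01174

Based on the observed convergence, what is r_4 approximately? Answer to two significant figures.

First estimate the order: p ≈ ln(r_3/r_2) / ln(r_2/r_1) = ln(0.01174/0.03348)/ln(0.03348/0.06928) = ln(0.350657)/ln(0.483256) ≈ 1.4411.
Then r_4 ≈ r_3·(r_3/r_2)^p = 0.01174·(0.350657)^1.4411 = 0.01174·0.220867 ≈ 0.002593.

2.6e-3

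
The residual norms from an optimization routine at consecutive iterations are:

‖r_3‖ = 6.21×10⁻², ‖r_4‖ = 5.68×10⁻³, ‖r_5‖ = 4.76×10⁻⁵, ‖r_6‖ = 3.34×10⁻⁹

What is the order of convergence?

Consecutive ratios: ‖r_6‖/‖r_5‖ = 3.34×10⁻⁹/4.76×10⁻⁵ = 7.01681e-05, ‖r_5‖/‖r_4‖ = 4.76×10⁻⁵/5.68×10⁻³ = 0.00838028.
p ≈ ln(7.01681e-05)/ln(0.00838028) = -9.5646/-4.7819 ≈ 2.00.
So the convergence is quadratic (order 2).

2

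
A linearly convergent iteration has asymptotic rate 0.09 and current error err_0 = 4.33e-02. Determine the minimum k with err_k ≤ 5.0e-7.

After k steps, err_k ≈ 4.33e-02·0.09^k.
Need 0.09^k ≤ 5.0e-7/4.33e-02 = 1.15473e-05.
k ≥ ln(1.15473e-05)/ln(0.09) = -11.3691/-2.40795 = 4.721.
Smallest integer k = 5.

5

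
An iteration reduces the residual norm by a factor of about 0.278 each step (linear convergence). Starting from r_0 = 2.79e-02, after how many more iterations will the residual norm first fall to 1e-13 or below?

21

After k steps, r_k ≈ 2.79e-02·0.278^k.
Need 0.278^k ≤ 1e-13/2.79e-02 = 3.58423e-12.
k ≥ ln(3.58423e-12)/ln(0.278) = -26.3545/-1.28013 = 20.587.
Smallest integer k = 21.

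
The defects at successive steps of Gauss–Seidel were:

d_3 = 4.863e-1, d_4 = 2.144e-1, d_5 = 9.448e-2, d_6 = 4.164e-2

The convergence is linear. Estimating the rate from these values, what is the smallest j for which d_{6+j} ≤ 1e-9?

22

Rate ρ ≈ d_6/d_5 = 4.164e-2/9.448e-2 = 0.4407.
After j more steps, d_{6+j} ≈ 4.164e-2·ρ^j; need ρ^j ≤ 1e-9/4.164e-2 = 2.40154e-08.
j ≥ ln(2.40154e-08)/ln(0.4407) = -17.5446/-0.81939 = 21.412.
So 22 more iterations are needed.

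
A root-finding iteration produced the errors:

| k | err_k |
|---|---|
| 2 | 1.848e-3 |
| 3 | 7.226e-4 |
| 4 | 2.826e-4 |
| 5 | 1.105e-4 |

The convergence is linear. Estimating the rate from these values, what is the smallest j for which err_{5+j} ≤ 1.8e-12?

Rate ρ ≈ err_5/err_4 = 1.105e-4/2.826e-4 = 0.3910.
After j more steps, err_{5+j} ≈ 1.105e-4·ρ^j; need ρ^j ≤ 1.8e-12/1.105e-4 = 1.62896e-08.
j ≥ ln(1.62896e-08)/ln(0.3910) = -17.9327/-0.93905 = 19.097.
So 20 more iterations are needed.

20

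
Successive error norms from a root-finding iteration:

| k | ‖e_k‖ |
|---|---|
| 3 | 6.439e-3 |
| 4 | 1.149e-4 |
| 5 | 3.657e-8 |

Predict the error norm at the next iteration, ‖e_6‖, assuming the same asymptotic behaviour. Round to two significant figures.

3.7e-15

First estimate the order: p ≈ ln(‖e_5‖/‖e_4‖) / ln(‖e_4‖/‖e_3‖) = ln(3.657e-8/1.149e-4)/ln(1.149e-4/6.439e-3) = ln(0.000318277)/ln(0.0178444) ≈ 2.0001.
Then ‖e_6‖ ≈ ‖e_5‖·(‖e_5‖/‖e_4‖)^p = 3.657e-8·(0.000318277)^2.0001 = 3.657e-8·1.01219e-07 ≈ 3.702e-15.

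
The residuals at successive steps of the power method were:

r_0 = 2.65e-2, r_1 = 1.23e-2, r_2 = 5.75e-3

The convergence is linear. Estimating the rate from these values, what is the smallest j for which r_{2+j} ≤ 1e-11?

Rate ρ ≈ r_2/r_1 = 5.75e-3/1.23e-2 = 0.4675.
After j more steps, r_{2+j} ≈ 5.75e-3·ρ^j; need ρ^j ≤ 1e-11/5.75e-3 = 1.73913e-09.
j ≥ ln(1.73913e-09)/ln(0.4675) = -20.1699/-0.76036 = 26.527.
So 27 more iterations are needed.

27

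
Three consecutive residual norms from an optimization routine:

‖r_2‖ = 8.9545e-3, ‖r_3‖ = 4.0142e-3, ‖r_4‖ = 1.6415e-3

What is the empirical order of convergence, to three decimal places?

p ≈ ln(‖r_4‖/‖r_3‖) / ln(‖r_3‖/‖r_2‖)
  = ln(1.6415e-3/4.0142e-3) / ln(4.0142e-3/8.9545e-3)
  = ln(0.408923) / ln(0.448289)
  = -0.894228 / -0.802317 ≈ 1.114557

1.115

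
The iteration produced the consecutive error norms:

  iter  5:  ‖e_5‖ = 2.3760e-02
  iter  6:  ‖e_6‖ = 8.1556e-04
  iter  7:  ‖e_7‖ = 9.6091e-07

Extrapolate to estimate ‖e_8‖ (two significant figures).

First estimate the order: p ≈ ln(‖e_7‖/‖e_6‖) / ln(‖e_6‖/‖e_5‖) = ln(9.6091e-07/8.1556e-04)/ln(8.1556e-04/2.3760e-02) = ln(0.00117822)/ln(0.0343249) ≈ 2.0000.
Then ‖e_8‖ ≈ ‖e_7‖·(‖e_7‖/‖e_6‖)^p = 9.6091e-07·(0.00117822)^2.0000 = 9.6091e-07·1.3882e-06 ≈ 1.334e-12.

1.3e-12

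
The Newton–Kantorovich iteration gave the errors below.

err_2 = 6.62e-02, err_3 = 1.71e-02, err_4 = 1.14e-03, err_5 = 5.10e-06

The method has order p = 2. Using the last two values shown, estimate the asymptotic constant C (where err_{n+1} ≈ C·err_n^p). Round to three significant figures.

C ≈ err_5 / err_4^2
  = 5.10e-06 / (1.14e-03)^2
  = 5.10e-06 / 1.2996e-06 ≈ 3.9243

3.92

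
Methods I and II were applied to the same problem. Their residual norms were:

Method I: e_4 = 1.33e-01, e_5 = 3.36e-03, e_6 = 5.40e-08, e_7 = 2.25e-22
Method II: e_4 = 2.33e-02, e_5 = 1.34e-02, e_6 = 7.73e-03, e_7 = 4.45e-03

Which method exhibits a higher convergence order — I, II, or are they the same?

Method I: p ≈ ln(2.25e-22/5.40e-08)/ln(5.40e-08/3.36e-03) ≈ 3.00.
Method II: p ≈ ln(4.45e-03/7.73e-03)/ln(7.73e-03/1.34e-02) ≈ 1.00.
Method I has the higher order (≈3.0 vs ≈1.0).

I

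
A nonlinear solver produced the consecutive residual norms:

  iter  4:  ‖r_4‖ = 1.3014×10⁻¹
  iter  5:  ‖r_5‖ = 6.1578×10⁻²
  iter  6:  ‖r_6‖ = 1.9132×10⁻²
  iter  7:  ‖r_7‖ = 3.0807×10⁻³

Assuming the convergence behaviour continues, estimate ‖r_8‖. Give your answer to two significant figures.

1.8e-4

First estimate the order: p ≈ ln(‖r_7‖/‖r_6‖) / ln(‖r_6‖/‖r_5‖) = ln(3.0807×10⁻³/1.9132×10⁻²)/ln(1.9132×10⁻²/6.1578×10⁻²) = ln(0.161023)/ln(0.310695) ≈ 1.5623.
Then ‖r_8‖ ≈ ‖r_7‖·(‖r_7‖/‖r_6‖)^p = 3.0807×10⁻³·(0.161023)^1.5623 = 3.0807×10⁻³·0.0576662 ≈ 0.0001777.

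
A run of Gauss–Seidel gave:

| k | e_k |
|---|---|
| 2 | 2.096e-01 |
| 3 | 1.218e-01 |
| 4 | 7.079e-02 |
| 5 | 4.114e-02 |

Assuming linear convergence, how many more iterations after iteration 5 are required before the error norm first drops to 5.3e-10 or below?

34

Rate ρ ≈ e_5/e_4 = 4.114e-02/7.079e-02 = 0.5812.
After j more steps, e_{5+j} ≈ 4.114e-02·ρ^j; need ρ^j ≤ 5.3e-10/4.114e-02 = 1.28828e-08.
j ≥ ln(1.28828e-08)/ln(0.5812) = -18.1674/-0.54266 = 33.478.
So 34 more iterations are needed.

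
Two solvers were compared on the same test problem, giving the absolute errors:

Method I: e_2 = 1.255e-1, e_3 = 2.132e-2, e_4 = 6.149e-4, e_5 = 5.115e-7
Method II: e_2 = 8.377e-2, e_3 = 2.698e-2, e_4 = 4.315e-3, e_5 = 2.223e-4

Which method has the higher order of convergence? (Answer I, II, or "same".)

Method I: p ≈ ln(5.115e-7/6.149e-4)/ln(6.149e-4/2.132e-2) ≈ 2.00.
Method II: p ≈ ln(2.223e-4/4.315e-3)/ln(4.315e-3/2.698e-2) ≈ 1.62.
Method I has the higher order (≈2.0 vs ≈1.6).

I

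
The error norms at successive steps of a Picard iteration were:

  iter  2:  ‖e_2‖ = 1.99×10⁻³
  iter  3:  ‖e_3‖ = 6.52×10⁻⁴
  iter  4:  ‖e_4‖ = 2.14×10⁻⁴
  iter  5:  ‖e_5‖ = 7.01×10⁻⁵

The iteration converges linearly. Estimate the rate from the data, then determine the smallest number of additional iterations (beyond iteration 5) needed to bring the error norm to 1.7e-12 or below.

16

Rate ρ ≈ ‖e_5‖/‖e_4‖ = 7.01×10⁻⁵/2.14×10⁻⁴ = 0.3276.
After j more steps, ‖e_{5+j}‖ ≈ 7.01×10⁻⁵·ρ^j; need ρ^j ≤ 1.7e-12/7.01×10⁻⁵ = 2.42511e-08.
j ≥ ln(2.42511e-08)/ln(0.3276) = -17.5348/-1.11596 = 15.713.
So 16 more iterations are needed.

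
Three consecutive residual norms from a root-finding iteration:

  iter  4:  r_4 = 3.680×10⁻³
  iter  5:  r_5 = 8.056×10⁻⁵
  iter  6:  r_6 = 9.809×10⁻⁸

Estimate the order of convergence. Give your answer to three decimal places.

1.756

p ≈ ln(r_6/r_5) / ln(r_5/r_4)
  = ln(9.809×10⁻⁸/8.056×10⁻⁵) / ln(8.056×10⁻⁵/3.680×10⁻³)
  = ln(0.0012176) / ln(0.0218913)
  = -6.710874 / -3.821666 ≈ 1.756007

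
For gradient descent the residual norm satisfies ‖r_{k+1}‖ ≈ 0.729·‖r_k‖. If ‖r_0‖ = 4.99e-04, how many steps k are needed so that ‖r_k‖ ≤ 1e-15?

86

After k steps, ‖r_k‖ ≈ 4.99e-04·0.729^k.
Need 0.729^k ≤ 1e-15/4.99e-04 = 2.00401e-12.
k ≥ ln(2.00401e-12)/ln(0.729) = -26.9359/-0.31608 = 85.219.
Smallest integer k = 86.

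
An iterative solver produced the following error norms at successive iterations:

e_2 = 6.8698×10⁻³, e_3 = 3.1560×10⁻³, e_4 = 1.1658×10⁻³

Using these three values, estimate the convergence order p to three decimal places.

1.280

p ≈ ln(e_4/e_3) / ln(e_3/e_2)
  = ln(1.1658×10⁻³/3.1560×10⁻³) / ln(3.1560×10⁻³/6.8698×10⁻³)
  = ln(0.369392) / ln(0.459402)
  = -0.995897 / -0.777830 ≈ 1.280353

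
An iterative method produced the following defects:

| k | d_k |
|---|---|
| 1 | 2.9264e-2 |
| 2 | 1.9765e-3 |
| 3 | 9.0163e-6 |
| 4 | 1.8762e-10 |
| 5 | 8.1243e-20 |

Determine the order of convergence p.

Consecutive ratios: d_5/d_4 = 8.1243e-20/1.8762e-10 = 4.33019e-10, d_4/d_3 = 1.8762e-10/9.0163e-6 = 2.0809e-05.
p ≈ ln(4.33019e-10)/ln(2.0809e-05) = -21.5602/-10.7801 ≈ 2.00.
So the convergence is quadratic (order 2).

2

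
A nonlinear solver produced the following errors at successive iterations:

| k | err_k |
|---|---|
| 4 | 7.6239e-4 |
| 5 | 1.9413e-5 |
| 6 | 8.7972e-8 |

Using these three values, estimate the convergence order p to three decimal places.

p ≈ ln(err_6/err_5) / ln(err_5/err_4)
  = ln(8.7972e-8/1.9413e-5) / ln(1.9413e-5/7.6239e-4)
  = ln(0.0045316) / ln(0.0254633)
  = -5.396680 / -3.670517 ≈ 1.470278

1.470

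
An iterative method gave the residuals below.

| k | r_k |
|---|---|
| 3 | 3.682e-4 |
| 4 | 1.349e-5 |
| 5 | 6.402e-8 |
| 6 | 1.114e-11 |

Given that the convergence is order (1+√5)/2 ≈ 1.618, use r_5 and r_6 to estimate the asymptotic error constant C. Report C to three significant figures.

4.86

C ≈ r_6 / r_5^1.618
  = 1.114e-11 / (6.402e-8)^1.618
  = 1.114e-11 / 2.29413e-12 ≈ 4.8559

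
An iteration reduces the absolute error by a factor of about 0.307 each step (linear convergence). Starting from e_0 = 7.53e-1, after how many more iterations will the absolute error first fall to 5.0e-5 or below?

9

After k steps, e_k ≈ 7.53e-1·0.307^k.
Need 0.307^k ≤ 5.0e-5/7.53e-1 = 6.64011e-05.
k ≥ ln(6.64011e-05)/ln(0.307) = -9.6198/-1.18091 = 8.146.
Smallest integer k = 9.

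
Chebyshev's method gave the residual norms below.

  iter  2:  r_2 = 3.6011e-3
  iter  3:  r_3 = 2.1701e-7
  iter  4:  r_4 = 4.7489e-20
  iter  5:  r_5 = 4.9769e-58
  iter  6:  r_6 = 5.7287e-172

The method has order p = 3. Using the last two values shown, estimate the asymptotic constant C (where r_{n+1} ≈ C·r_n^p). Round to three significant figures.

C ≈ r_6 / r_5^3
  = 5.7287e-172 / (4.9769e-58)^3
  = 5.7287e-172 / 1.23275e-172 ≈ 4.6471

4.65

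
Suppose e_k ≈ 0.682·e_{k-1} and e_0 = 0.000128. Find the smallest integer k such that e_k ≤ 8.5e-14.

After k steps, e_k ≈ 0.000128·0.682^k.
Need 0.682^k ≤ 8.5e-14/0.000128 = 6.64063e-10.
k ≥ ln(6.64063e-10)/ln(0.682) = -21.1326/-0.38273 = 55.215.
Smallest integer k = 56.

56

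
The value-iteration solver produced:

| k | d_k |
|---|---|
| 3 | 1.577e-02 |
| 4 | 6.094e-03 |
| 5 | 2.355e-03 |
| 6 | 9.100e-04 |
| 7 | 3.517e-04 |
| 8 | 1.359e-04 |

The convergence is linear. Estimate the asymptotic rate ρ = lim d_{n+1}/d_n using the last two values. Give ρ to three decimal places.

0.386

ρ ≈ d_8/d_7 = 1.359e-04/3.517e-04 = 0.38641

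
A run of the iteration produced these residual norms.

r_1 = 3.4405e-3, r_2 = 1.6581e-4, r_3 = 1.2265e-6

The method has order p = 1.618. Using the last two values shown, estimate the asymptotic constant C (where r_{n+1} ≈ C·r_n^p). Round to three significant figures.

1.60

C ≈ r_3 / r_2^1.618
  = 1.2265e-6 / (1.6581e-4)^1.618
  = 1.2265e-6 / 7.64417e-07 ≈ 1.6045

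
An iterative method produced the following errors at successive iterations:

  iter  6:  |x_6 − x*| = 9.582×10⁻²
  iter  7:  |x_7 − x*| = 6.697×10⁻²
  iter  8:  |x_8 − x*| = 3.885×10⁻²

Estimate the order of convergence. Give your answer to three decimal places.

p ≈ ln(|x_8 − x*|/|x_7 − x*|) / ln(|x_7 − x*|/|x_6 − x*|)
  = ln(3.885×10⁻²/6.697×10⁻²) / ln(6.697×10⁻²/9.582×10⁻²)
  = ln(0.58011) / ln(0.698915)
  = -0.544538 / -0.358226 ≈ 1.520096

1.520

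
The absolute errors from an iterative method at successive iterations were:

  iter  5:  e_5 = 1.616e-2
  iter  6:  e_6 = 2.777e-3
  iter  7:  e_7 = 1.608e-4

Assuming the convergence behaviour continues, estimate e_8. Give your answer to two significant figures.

First estimate the order: p ≈ ln(e_7/e_6) / ln(e_6/e_5) = ln(1.608e-4/2.777e-3)/ln(2.777e-3/1.616e-2) = ln(0.0579042)/ln(0.171844) ≈ 1.6177.
Then e_8 ≈ e_7·(e_7/e_6)^p = 1.608e-4·(0.0579042)^1.6177 = 1.608e-4·0.00996405 ≈ 1.602e-06.

1.6e-6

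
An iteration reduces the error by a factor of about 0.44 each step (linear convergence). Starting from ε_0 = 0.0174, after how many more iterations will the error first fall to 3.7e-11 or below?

25

After k steps, ε_k ≈ 0.0174·0.44^k.
Need 0.44^k ≤ 3.7e-11/0.0174 = 2.12644e-09.
k ≥ ln(2.12644e-09)/ln(0.44) = -19.9688/-0.82098 = 24.323.
Smallest integer k = 25.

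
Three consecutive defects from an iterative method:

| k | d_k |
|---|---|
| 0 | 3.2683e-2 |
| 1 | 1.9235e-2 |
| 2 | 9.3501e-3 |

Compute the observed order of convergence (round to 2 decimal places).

1.36

p ≈ ln(d_2/d_1) / ln(d_1/d_0)
  = ln(9.3501e-3/1.9235e-2) / ln(1.9235e-2/3.2683e-2)
  = ln(0.486098) / ln(0.588532)
  = -0.72135 / -0.53012 ≈ 1.36073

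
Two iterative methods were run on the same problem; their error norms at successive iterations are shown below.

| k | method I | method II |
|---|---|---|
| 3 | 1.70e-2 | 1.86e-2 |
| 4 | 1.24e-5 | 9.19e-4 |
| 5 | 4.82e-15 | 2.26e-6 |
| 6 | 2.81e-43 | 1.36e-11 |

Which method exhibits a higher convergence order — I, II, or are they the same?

Method I: p ≈ ln(2.81e-43/4.82e-15)/ln(4.82e-15/1.24e-5) ≈ 3.00.
Method II: p ≈ ln(1.36e-11/2.26e-6)/ln(2.26e-6/9.19e-4) ≈ 2.00.
Method I has the higher order (≈3.0 vs ≈2.0).

I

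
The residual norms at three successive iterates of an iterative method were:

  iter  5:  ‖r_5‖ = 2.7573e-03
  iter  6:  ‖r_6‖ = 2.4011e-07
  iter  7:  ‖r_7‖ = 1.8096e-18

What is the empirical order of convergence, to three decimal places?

2.740

p ≈ ln(‖r_7‖/‖r_6‖) / ln(‖r_6‖/‖r_5‖)
  = ln(1.8096e-18/2.4011e-07) / ln(2.4011e-07/2.7573e-03)
  = ln(7.53655e-12) / ln(8.70816e-05)
  = -25.611257 / -9.348665 ≈ 2.739563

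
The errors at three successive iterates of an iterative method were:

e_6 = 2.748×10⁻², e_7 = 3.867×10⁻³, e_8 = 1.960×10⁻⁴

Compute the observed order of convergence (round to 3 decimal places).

p ≈ ln(e_8/e_7) / ln(e_7/e_6)
  = ln(1.960×10⁻⁴/3.867×10⁻³) / ln(3.867×10⁻³/2.748×10⁻²)
  = ln(0.0506853) / ln(0.140721)
  = -2.982119 / -1.960976 ≈ 1.520732

1.521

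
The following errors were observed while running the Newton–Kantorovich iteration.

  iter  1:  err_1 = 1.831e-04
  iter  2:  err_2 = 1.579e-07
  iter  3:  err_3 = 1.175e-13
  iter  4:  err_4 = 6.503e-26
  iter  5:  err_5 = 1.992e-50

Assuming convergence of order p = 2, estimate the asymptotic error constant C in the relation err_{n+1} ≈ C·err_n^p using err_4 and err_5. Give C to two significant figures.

4.7

C ≈ err_5 / err_4^2
  = 1.992e-50 / (6.503e-26)^2
  = 1.992e-50 / 4.2289e-51 ≈ 4.7104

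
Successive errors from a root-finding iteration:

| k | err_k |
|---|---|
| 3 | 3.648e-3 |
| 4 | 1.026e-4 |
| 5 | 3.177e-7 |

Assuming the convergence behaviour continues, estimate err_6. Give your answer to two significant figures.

2.8e-11

First estimate the order: p ≈ ln(err_5/err_4) / ln(err_4/err_3) = ln(3.177e-7/1.026e-4)/ln(1.026e-4/3.648e-3) = ln(0.00309649)/ln(0.028125) ≈ 1.6178.
Then err_6 ≈ err_5·(err_5/err_4)^p = 3.177e-7·(0.00309649)^1.6178 = 3.177e-7·8.72427e-05 ≈ 2.772e-11.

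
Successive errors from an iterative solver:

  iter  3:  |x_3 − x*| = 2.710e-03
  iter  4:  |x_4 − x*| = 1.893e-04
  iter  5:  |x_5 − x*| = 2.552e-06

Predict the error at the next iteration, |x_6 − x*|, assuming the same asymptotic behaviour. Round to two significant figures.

First estimate the order: p ≈ ln(|x_5 − x*|/|x_4 − x*|) / ln(|x_4 − x*|/|x_3 − x*|) = ln(2.552e-06/1.893e-04)/ln(1.893e-04/2.710e-03) = ln(0.0134812)/ln(0.0698524) ≈ 1.6181.
Then |x_6 − x*| ≈ |x_5 − x*|·(|x_5 − x*|/|x_4 − x*|)^p = 2.552e-06·(0.0134812)^1.6181 = 2.552e-06·0.000941269 ≈ 2.402e-09.

2.4e-9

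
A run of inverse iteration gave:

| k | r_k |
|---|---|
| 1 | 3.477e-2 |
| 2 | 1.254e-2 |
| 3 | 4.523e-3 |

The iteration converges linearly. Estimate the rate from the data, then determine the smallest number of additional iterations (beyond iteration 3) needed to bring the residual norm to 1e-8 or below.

13

Rate ρ ≈ r_3/r_2 = 4.523e-3/1.254e-2 = 0.3607.
After j more steps, r_{3+j} ≈ 4.523e-3·ρ^j; need ρ^j ≤ 1e-8/4.523e-3 = 2.21092e-06.
j ≥ ln(2.21092e-06)/ln(0.3607) = -13.0221/-1.01971 = 12.770.
So 13 more iterations are needed.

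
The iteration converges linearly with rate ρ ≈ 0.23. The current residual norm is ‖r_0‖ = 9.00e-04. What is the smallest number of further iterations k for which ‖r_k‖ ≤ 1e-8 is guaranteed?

After k steps, ‖r_k‖ ≈ 9.00e-04·0.23^k.
Need 0.23^k ≤ 1e-8/9.00e-04 = 1.11111e-05.
k ≥ ln(1.11111e-05)/ln(0.23) = -11.4076/-1.46968 = 7.762.
Smallest integer k = 8.

8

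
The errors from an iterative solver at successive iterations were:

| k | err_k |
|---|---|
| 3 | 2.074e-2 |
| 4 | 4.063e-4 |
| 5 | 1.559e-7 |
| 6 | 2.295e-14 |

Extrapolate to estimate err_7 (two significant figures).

5.0e-28

First estimate the order: p ≈ ln(err_6/err_5) / ln(err_5/err_4) = ln(2.295e-14/1.559e-7)/ln(1.559e-7/4.063e-4) = ln(1.4721e-07)/ln(0.000383707) ≈ 2.0000.
Then err_7 ≈ err_6·(err_6/err_5)^p = 2.295e-14·(1.4721e-07)^2.0000 = 2.295e-14·2.16708e-14 ≈ 4.973e-28.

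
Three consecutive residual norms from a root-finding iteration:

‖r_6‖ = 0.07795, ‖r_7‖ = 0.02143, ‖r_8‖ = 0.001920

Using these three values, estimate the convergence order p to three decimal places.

1.868

p ≈ ln(‖r_8‖/‖r_7‖) / ln(‖r_7‖/‖r_6‖)
  = ln(0.001920/0.02143) / ln(0.02143/0.07795)
  = ln(0.089594) / ln(0.27492)
  = -2.412467 / -1.291275 ≈ 1.868283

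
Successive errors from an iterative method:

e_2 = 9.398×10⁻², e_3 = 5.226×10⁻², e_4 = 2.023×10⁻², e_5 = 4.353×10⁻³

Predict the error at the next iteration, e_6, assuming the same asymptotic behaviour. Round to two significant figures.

3.6e-4

First estimate the order: p ≈ ln(e_5/e_4) / ln(e_4/e_3) = ln(4.353×10⁻³/2.023×10⁻²)/ln(2.023×10⁻²/5.226×10⁻²) = ln(0.215175)/ln(0.387103) ≈ 1.6188.
Then e_6 ≈ e_5·(e_5/e_4)^p = 4.353×10⁻³·(0.215175)^1.6188 = 4.353×10⁻³·0.0831617 ≈ 0.000362.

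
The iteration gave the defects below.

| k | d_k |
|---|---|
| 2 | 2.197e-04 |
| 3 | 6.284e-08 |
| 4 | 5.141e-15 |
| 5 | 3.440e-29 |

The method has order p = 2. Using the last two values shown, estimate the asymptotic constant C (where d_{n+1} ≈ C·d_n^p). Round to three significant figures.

C ≈ d_5 / d_4^2
  = 3.440e-29 / (5.141e-15)^2
  = 3.440e-29 / 2.64299e-29 ≈ 1.3016

1.30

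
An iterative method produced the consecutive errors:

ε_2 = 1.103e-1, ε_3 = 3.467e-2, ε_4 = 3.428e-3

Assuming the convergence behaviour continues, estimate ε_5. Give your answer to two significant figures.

First estimate the order: p ≈ ln(ε_4/ε_3) / ln(ε_3/ε_2) = ln(3.428e-3/3.467e-2)/ln(3.467e-2/1.103e-1) = ln(0.0988751)/ln(0.314325) ≈ 1.9993.
Then ε_5 ≈ ε_4·(ε_4/ε_3)^p = 3.428e-3·(0.0988751)^1.9993 = 3.428e-3·0.00979213 ≈ 3.357e-05.

3.4e-5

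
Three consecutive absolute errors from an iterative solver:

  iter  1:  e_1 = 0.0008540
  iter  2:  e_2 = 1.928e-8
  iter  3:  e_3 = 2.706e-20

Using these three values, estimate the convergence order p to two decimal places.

2.55

p ≈ ln(e_3/e_2) / ln(e_2/e_1)
  = ln(2.706e-20/1.928e-8) / ln(1.928e-8/0.0008540)
  = ln(1.40353e-12) / ln(2.25761e-05)
  = -27.29203 / -10.69862 ≈ 2.55099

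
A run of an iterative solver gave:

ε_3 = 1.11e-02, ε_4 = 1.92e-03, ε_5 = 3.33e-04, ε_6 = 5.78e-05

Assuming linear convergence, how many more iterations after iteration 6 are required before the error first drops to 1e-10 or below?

8

Rate ρ ≈ ε_6/ε_5 = 5.78e-05/3.33e-04 = 0.1736.
After j more steps, ε_{6+j} ≈ 5.78e-05·ρ^j; need ρ^j ≤ 1e-10/5.78e-05 = 1.7301e-06.
j ≥ ln(1.7301e-06)/ln(0.1736) = -13.2673/-1.75100 = 7.577.
So 8 more iterations are needed.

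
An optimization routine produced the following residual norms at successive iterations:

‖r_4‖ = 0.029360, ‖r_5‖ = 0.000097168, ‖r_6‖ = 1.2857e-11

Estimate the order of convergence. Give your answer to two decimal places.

2.77

p ≈ ln(‖r_6‖/‖r_5‖) / ln(‖r_5‖/‖r_4‖)
  = ln(1.2857e-11/0.000097168) / ln(0.000097168/0.029360)
  = ln(1.32317e-07) / ln(0.00330954)
  = -15.83807 / -5.71095 ≈ 2.77328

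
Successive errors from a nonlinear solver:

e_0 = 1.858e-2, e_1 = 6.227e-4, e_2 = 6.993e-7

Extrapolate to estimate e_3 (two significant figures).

8.8e-13

First estimate the order: p ≈ ln(e_2/e_1) / ln(e_1/e_0) = ln(6.993e-7/6.227e-4)/ln(6.227e-4/1.858e-2) = ln(0.00112301)/ln(0.0335145) ≈ 2.0001.
Then e_3 ≈ e_2·(e_2/e_1)^p = 6.993e-7·(0.00112301)^2.0001 = 6.993e-7·1.2603e-06 ≈ 8.813e-13.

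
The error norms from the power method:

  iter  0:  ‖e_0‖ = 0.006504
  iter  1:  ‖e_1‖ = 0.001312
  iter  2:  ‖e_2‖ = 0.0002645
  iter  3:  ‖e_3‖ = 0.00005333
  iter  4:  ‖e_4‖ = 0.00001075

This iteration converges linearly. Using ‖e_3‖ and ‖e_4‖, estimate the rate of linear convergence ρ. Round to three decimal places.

0.202

ρ ≈ ‖e_4‖/‖e_3‖ = 0.00001075/0.00005333 = 0.20158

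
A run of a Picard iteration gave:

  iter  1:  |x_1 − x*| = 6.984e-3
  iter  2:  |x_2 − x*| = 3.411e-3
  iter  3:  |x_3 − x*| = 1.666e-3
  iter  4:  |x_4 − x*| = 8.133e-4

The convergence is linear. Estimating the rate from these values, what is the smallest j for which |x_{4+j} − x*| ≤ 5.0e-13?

Rate ρ ≈ |x_4 − x*|/|x_3 − x*| = 8.133e-4/1.666e-3 = 0.4882.
After j more steps, |x_{4+j} − x*| ≈ 8.133e-4·ρ^j; need ρ^j ≤ 5.0e-13/8.133e-4 = 6.14779e-10.
j ≥ ln(6.14779e-10)/ln(0.4882) = -21.2098/-0.71703 = 29.580.
So 30 more iterations are needed.

30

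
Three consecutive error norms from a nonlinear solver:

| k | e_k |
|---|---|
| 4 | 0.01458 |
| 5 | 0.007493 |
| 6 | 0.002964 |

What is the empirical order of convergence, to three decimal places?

1.393

p ≈ ln(e_6/e_5) / ln(e_5/e_4)
  = ln(0.002964/0.007493) / ln(0.007493/0.01458)
  = ln(0.395569) / ln(0.513923)
  = -0.927430 / -0.665682 ≈ 1.393203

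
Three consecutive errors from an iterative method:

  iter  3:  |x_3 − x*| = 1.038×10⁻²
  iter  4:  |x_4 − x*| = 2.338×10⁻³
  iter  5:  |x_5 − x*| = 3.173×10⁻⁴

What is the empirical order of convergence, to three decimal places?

p ≈ ln(|x_5 − x*|/|x_4 − x*|) / ln(|x_4 − x*|/|x_3 − x*|)
  = ln(3.173×10⁻⁴/2.338×10⁻³) / ln(2.338×10⁻³/1.038×10⁻²)
  = ln(0.135714) / ln(0.225241)
  = -1.997206 / -1.490584 ≈ 1.339882

1.340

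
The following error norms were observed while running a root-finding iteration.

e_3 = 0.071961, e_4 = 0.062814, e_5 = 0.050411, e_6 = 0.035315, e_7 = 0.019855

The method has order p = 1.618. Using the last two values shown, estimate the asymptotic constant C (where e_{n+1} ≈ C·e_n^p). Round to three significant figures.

C ≈ e_7 / e_6^1.618
  = 0.019855 / (0.035315)^1.618
  = 0.019855 / 0.00447299 ≈ 4.4389

4.44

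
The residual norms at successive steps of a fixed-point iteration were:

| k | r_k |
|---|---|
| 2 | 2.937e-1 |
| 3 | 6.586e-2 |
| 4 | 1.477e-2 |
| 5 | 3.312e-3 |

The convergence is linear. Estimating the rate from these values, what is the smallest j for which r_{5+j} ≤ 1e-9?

11

Rate ρ ≈ r_5/r_4 = 3.312e-3/1.477e-2 = 0.2242.
After j more steps, r_{5+j} ≈ 3.312e-3·ρ^j; need ρ^j ≤ 1e-9/3.312e-3 = 3.01932e-07.
j ≥ ln(3.01932e-07)/ln(0.2242) = -15.0131/-1.49522 = 10.041.
So 11 more iterations are needed.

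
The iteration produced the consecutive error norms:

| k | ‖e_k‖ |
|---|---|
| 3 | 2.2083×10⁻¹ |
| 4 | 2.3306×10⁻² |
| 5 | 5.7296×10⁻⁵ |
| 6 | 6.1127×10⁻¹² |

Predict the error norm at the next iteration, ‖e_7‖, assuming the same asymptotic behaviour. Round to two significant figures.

1.4e-30

First estimate the order: p ≈ ln(‖e_6‖/‖e_5‖) / ln(‖e_5‖/‖e_4‖) = ln(6.1127×10⁻¹²/5.7296×10⁻⁵)/ln(5.7296×10⁻⁵/2.3306×10⁻²) = ln(1.06686e-07)/ln(0.00245842) ≈ 2.6719.
Then ‖e_7‖ ≈ ‖e_6‖·(‖e_6‖/‖e_5‖)^p = 6.1127×10⁻¹²·(1.06686e-07)^2.6719 = 6.1127×10⁻¹²·2.35397e-19 ≈ 1.439e-30.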